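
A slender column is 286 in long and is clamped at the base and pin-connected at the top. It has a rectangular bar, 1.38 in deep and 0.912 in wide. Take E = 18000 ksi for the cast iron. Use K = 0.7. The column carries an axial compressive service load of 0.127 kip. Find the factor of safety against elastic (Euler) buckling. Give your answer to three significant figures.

n ≈ 3.04

Buckling occurs about the weak axis: I_min = h·b³/12 with b = 0.912 in (the shorter side).
I_min = 1.38×0.912³/12 = 8.723×10^-2 in⁴
Effective length L_e = K·L = 0.7 × 286 = 200.2 in
P_cr = π²EI / L_e² = π² × 18000×10³ × 8.723×10^-2 / 200.2² = 386.7 lb
Factor of safety n = P_cr / P = 0.38666 / 0.127 = 3.04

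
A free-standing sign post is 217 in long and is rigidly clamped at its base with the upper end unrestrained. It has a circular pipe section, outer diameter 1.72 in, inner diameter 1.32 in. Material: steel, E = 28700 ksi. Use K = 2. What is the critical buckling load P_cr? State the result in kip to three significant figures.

P_cr ≈ 0.422 kip

d_o = 1.72 in, d_i = 1.32 in
I = π(d_o⁴ − d_i⁴)/64 = π(1.72⁴ − 1.320⁴)/64 = 0.2806 in⁴
Effective length L_e = K·L = 2 × 217 = 434.0 in
P_cr = π²EI / L_e² = π² × 28700×10³ × 0.2806 / 434.0² = 422.0 lb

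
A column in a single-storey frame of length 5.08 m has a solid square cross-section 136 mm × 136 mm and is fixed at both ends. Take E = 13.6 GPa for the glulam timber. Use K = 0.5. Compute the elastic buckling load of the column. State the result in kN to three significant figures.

P_cr ≈ 593 kN

I = a⁴/12 = 136⁴/12 = 2.851×10^7 mm⁴
I = 2.851×10^7 mm⁴ = 2.851×10^-5 m⁴
Effective length L_e = K·L = 0.5 × 5.08 = 2.540 m
P_cr = π²EI / L_e² = π² × 13.6×10⁹ × 2.851×10^-5 / 2.540² = 5.931×10^5 N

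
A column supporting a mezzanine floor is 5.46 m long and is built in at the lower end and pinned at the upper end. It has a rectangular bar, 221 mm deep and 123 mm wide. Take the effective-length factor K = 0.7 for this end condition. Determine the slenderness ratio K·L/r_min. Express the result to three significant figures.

λ ≈ 108

Buckling occurs about the weak axis: I_min = h·b³/12 with b = 123 mm (the shorter side).
I_min = 221×123³/12 = 3.427×10^7 mm⁴
A = 2.718×10^4 mm²;  r_min = √(I/A) = √(3.427×10^7/2.718×10^4) = 35.51 mm
L_e = K·L = 0.7 × 5.46 m = 3.822 m = 3822.0 mm
λ = L_e / r_min = 3822.0 / 35.51 = 108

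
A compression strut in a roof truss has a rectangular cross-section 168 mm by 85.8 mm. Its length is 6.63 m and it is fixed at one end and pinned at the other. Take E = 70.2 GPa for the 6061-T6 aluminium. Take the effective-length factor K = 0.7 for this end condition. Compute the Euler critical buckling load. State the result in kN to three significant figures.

P_cr ≈ 284 kN

Buckling occurs about the weak axis: I_min = h·b³/12 with b = 85.8 mm (the shorter side).
I_min = 168×85.8³/12 = 8.843×10^6 mm⁴
I = 8.843×10^6 mm⁴ = 8.843×10^-6 m⁴
Effective length L_e = K·L = 0.7 × 6.63 = 4.641 m
P_cr = π²EI / L_e² = π² × 70.2×10⁹ × 8.843×10^-6 / 4.641² = 2.844×10^5 N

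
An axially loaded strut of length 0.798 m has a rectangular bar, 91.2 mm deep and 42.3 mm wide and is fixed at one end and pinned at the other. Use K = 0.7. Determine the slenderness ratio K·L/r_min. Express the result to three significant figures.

For a rectangle r_min = b/√12 = 42.3/√12 = 12.21 mm
L_e = K·L = 0.7 × 0.798 m = 0.5586 m = 558.60 mm
λ = L_e / r_min = 558.60 / 12.21 = 45.7

λ ≈ 45.7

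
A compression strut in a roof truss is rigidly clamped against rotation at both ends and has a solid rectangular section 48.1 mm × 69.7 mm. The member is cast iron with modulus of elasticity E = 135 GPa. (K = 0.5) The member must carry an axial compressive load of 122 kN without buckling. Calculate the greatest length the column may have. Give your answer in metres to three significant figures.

Buckling occurs about the weak axis: I_min = h·b³/12 with b = 48.1 mm (the shorter side).
I_min = 69.7×48.1³/12 = 6.464×10^5 mm⁴
I = 6.464×10^-7 m⁴
At the buckling limit P_cr = P = 1.220×10^5 N
From P_cr = π²EI/(K·L)²:  L = (1/K)·√(π²EI/P_cr) = (1/0.5)·√(π²×1.35×10^11×6.464×10^-7/1.220×10^5)
L = 5.31 m

L_max ≈ 5.31 m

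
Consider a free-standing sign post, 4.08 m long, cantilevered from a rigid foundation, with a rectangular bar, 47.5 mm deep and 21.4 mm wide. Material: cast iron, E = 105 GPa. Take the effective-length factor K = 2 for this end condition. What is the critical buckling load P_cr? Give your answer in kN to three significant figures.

P_cr ≈ 0.604 kN

Buckling occurs about the weak axis: I_min = h·b³/12 with b = 21.4 mm (the shorter side).
I_min = 47.5×21.4³/12 = 3.879×10^4 mm⁴
I = 3.879×10^4 mm⁴ = 3.879×10^-8 m⁴
Effective length L_e = K·L = 2 × 4.08 = 8.160 m
P_cr = π²EI / L_e² = π² × 105×10⁹ × 3.879×10^-8 / 8.160² = 603.8 N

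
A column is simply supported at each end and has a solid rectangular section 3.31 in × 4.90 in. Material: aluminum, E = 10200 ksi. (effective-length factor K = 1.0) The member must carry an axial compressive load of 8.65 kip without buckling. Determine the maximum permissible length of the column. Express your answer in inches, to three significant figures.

Buckling occurs about the weak axis: I_min = h·b³/12 with b = 3.31 in (the shorter side).
I_min = 4.90×3.31³/12 = 14.81 in⁴
At the buckling limit P_cr = P = 8.650×10^3 lb
From P_cr = π²EI/(K·L)²:  L = (1/K)·√(π²EI/P_cr) = (1/1)·√(π²×1.02×10^7×14.81/8.650×10^3)
L = 415 in

L_max ≈ 415 in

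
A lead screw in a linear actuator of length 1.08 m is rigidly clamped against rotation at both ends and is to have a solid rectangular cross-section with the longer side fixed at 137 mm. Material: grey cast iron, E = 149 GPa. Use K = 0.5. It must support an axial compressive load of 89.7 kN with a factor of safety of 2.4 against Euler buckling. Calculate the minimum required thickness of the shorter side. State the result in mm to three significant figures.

b ≈ 15.5 mm

Required P_cr = n·P = 2.4 × 89.7 = 215.3 kN
L_e = K·L = 0.5 × 1.08 = 0.5400 m
Required I = P_cr·L_e²/(π²E) = 2.153×10^5 × 0.5400² / (π² × 1.49×10^11) = 4.269×10^-8 m⁴
I_req = 4.269×10^4 mm⁴
Rectangle, weak axis: I_min = h·b³/12 with h = 137 mm fixed  ⇒  b = (12I/h)^(1/3) = 15.5 mm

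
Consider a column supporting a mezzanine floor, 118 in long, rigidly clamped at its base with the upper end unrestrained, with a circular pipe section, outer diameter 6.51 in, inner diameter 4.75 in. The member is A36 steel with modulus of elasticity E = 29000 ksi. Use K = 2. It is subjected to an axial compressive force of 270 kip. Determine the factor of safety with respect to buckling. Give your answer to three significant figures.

n ≈ 1.20

d_o = 6.51 in, d_i = 4.75 in
I = π(d_o⁴ − d_i⁴)/64 = π(6.51⁴ − 4.750⁴)/64 = 63.18 in⁴
Effective length L_e = K·L = 2 × 118 = 236.0 in
P_cr = π²EI / L_e² = π² × 29000×10³ × 63.18 / 236.0² = 3.247×10^5 lb
Factor of safety n = P_cr / P = 324.66 / 270 = 1.20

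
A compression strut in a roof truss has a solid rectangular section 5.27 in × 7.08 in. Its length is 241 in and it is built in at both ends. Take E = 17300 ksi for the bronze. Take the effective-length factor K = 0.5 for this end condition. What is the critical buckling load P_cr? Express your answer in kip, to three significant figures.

Buckling occurs about the weak axis: I_min = h·b³/12 with b = 5.27 in (the shorter side).
I_min = 7.08×5.27³/12 = 86.35 in⁴
Effective length L_e = K·L = 0.5 × 241 = 120.5 in
P_cr = π²EI / L_e² = π² × 17300×10³ × 86.35 / 120.5² = 1.015×10^6 lb

P_cr ≈ 1020 kip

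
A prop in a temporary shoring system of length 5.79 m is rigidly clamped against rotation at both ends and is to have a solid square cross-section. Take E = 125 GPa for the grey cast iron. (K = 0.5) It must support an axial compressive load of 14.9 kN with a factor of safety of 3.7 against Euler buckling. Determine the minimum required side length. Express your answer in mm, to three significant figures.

a ≈ 46.0 mm

Required P_cr = n·P = 3.7 × 14.9 = 55.13 kN
L_e = K·L = 0.5 × 5.79 = 2.895 m
Required I = P_cr·L_e²/(π²E) = 5.513×10^4 × 2.895² / (π² × 1.25×10^11) = 3.745×10^-7 m⁴
I_req = 3.745×10^5 mm⁴
Solid square: I = a⁴/12  ⇒  a = (12I)^(1/4) = (12×3.745×10^5)^(1/4) = 46.0 mm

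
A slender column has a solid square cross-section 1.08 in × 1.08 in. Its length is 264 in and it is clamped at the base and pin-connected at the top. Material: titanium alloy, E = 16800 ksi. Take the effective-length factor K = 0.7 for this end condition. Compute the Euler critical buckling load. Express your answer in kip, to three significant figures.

I = a⁴/12 = 1.08⁴/12 = 0.1134 in⁴
Effective length L_e = K·L = 0.7 × 264 = 184.8 in
P_cr = π²EI / L_e² = π² × 16800×10³ × 0.1134 / 184.8² = 550.5 lb

P_cr ≈ 0.550 kip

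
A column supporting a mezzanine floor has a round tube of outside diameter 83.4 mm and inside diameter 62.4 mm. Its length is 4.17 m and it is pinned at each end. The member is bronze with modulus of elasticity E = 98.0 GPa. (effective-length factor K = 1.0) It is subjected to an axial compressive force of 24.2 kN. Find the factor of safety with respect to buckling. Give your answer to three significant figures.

n ≈ 3.75

d_o = 83.4 mm, d_i = 62.4 mm
I = π(d_o⁴ − d_i⁴)/64 = π(83.4⁴ − 62.40⁴)/64 = 1.631×10^6 mm⁴
I = 1.631×10^6 mm⁴ = 1.631×10^-6 m⁴
Effective length L_e = K·L = 1 × 4.17 = 4.170 m
P_cr = π²EI / L_e² = π² × 98.0×10⁹ × 1.631×10^-6 / 4.170² = 9.070×10^4 N
Factor of safety n = P_cr / P = 90.699 / 24.2 = 3.75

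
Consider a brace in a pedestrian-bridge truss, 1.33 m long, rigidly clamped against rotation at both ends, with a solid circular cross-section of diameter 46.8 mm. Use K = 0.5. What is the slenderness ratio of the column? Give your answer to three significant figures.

For a solid circle r = d/4 = 46.8/4 = 11.70 mm
L_e = K·L = 0.5 × 1.33 m = 0.6650 m = 665.00 mm
λ = L_e / r_min = 665.00 / 11.70 = 56.8

λ ≈ 56.8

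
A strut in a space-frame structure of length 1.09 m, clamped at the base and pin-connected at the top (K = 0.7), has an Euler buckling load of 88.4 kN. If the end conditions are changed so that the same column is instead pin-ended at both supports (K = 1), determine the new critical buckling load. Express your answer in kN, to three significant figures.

P_cr ≈ 43.3 kN

P_cr ∝ 1/K², so P_cr,new = P_cr,old × (K_old/K_new)² = 88.4 × (0.7/1)²
= 88.4 × 0.4900 = 43.3 kN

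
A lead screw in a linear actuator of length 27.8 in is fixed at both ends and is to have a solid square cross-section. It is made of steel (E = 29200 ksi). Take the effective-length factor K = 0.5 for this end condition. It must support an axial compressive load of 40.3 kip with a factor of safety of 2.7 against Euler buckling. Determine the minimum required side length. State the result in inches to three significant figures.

a ≈ 0.967 in

Required P_cr = n·P = 2.7 × 40.3 = 108.8 kip
L_e = K·L = 0.5 × 27.8 = 13.90 in
Required I = P_cr·L_e²/(π²E) = 1.088×10^5 × 13.90² / (π² × 2.92×10^7) = 7.295×10^-2 in⁴
Solid square: I = a⁴/12  ⇒  a = (12I)^(1/4) = (12×7.295×10^-2)^(1/4) = 0.967 in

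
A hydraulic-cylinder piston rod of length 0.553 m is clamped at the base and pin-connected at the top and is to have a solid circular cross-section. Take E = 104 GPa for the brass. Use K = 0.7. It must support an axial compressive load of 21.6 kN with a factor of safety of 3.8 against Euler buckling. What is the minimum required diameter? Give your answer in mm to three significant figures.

d ≈ 22.2 mm

Required P_cr = n·P = 3.8 × 21.6 = 82.08 kN
L_e = K·L = 0.7 × 0.553 = 0.3871 m
Required I = P_cr·L_e²/(π²E) = 8.208×10^4 × 0.3871² / (π² × 1.04×10^11) = 1.198×10^-8 m⁴
I_req = 1.198×10^4 mm⁴
Solid circle: I = πd⁴/64  ⇒  d = (64I/π)^(1/4) = (64×1.198×10^4/π)^(1/4) = 22.2 mm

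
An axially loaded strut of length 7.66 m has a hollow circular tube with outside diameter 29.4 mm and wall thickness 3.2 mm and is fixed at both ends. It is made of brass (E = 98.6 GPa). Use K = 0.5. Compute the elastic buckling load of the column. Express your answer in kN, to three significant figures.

P_cr ≈ 1.52 kN

Inner diameter d_i = 29.4 − 2×3.2 = 23.00 mm
I = π(d_o⁴ − d_i⁴)/64 = π(29.4⁴ − 23.00⁴)/64 = 2.294×10^4 mm⁴
I = 2.294×10^4 mm⁴ = 2.294×10^-8 m⁴
Effective length L_e = K·L = 0.5 × 7.66 = 3.830 m
P_cr = π²EI / L_e² = π² × 98.6×10⁹ × 2.294×10^-8 / 3.830² = 1.522×10^3 N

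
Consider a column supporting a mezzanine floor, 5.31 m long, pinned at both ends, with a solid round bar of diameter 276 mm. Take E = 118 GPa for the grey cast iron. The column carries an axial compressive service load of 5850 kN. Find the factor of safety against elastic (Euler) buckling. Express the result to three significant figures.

I = πd⁴/64 = π×276⁴/64 = 2.848×10^8 mm⁴
I = 2.848×10^8 mm⁴ = 2.848×10^-4 m⁴
Effective length L_e = K·L = 1 × 5.31 = 5.310 m
P_cr = π²EI / L_e² = π² × 118×10⁹ × 2.848×10^-4 / 5.310² = 1.177×10^7 N
Factor of safety n = P_cr / P = 11765 / 5850 = 2.01

n ≈ 2.01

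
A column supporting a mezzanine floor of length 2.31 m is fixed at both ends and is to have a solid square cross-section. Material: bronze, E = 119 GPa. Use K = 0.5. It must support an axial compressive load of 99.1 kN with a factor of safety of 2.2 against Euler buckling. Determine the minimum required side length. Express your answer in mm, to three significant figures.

a ≈ 41.5 mm

Required P_cr = n·P = 2.2 × 99.1 = 218.0 kN
L_e = K·L = 0.5 × 2.31 = 1.155 m
Required I = P_cr·L_e²/(π²E) = 2.180×10^5 × 1.155² / (π² × 1.19×10^11) = 2.476×10^-7 m⁴
I_req = 2.476×10^5 mm⁴
Solid square: I = a⁴/12  ⇒  a = (12I)^(1/4) = (12×2.476×10^5)^(1/4) = 41.5 mm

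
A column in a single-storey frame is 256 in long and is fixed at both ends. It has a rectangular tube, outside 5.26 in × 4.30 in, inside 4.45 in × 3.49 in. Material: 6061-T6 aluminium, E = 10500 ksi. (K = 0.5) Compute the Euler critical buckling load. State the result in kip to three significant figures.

P_cr ≈ 121 kip

Weak-axis I_min = (h_o·b_o³ − h_i·b_i³)/12 with b_o = 4.30, b_i = 3.490 in (shorter outer/inner sides).
I_min = (5.26×4.30³ − 4.450×3.490³)/12 = 19.09 in⁴
Effective length L_e = K·L = 0.5 × 256 = 128.0 in
P_cr = π²EI / L_e² = π² × 10500×10³ × 19.09 / 128.0² = 1.207×10^5 lb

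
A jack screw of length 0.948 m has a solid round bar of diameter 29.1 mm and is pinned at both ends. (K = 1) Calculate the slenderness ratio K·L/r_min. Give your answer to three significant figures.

For a solid circle r = d/4 = 29.1/4 = 7.275 mm
L_e = K·L = 1 × 0.948 m = 0.9480 m = 948.00 mm
λ = L_e / r_min = 948.00 / 7.275 = 130

λ ≈ 130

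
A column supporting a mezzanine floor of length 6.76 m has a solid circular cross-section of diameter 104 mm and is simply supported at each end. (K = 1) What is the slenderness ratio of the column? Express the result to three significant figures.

For a solid circle r = d/4 = 104/4 = 26.00 mm
L_e = K·L = 1 × 6.76 m = 6.760 m = 6760.0 mm
λ = L_e / r_min = 6760.0 / 26.00 = 260

λ ≈ 260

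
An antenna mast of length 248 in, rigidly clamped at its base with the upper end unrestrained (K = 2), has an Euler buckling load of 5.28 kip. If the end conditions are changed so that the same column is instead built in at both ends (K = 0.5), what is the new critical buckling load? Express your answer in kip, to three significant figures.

P_cr ∝ 1/K², so P_cr,new = P_cr,old × (K_old/K_new)² = 5.28 × (2/0.5)²
= 5.28 × 16.00 = 84.5 kip

P_cr ≈ 84.5 kip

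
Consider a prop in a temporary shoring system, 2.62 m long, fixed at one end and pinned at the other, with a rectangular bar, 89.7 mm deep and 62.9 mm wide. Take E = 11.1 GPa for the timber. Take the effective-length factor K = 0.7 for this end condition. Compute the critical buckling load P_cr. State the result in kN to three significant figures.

Buckling occurs about the weak axis: I_min = h·b³/12 with b = 62.9 mm (the shorter side).
I_min = 89.7×62.9³/12 = 1.860×10^6 mm⁴
I = 1.860×10^6 mm⁴ = 1.860×10^-6 m⁴
Effective length L_e = K·L = 0.7 × 2.62 = 1.834 m
P_cr = π²EI / L_e² = π² × 11.1×10⁹ × 1.860×10^-6 / 1.834² = 6.059×10^4 N

P_cr ≈ 60.6 kN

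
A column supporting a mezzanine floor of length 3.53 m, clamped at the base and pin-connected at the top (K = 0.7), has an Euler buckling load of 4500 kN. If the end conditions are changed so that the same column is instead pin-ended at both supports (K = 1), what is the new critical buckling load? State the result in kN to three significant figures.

P_cr ∝ 1/K², so P_cr,new = P_cr,old × (K_old/K_new)² = 4500 × (0.7/1)²
= 4500 × 0.4900 = 2200 kN

P_cr ≈ 2200 kN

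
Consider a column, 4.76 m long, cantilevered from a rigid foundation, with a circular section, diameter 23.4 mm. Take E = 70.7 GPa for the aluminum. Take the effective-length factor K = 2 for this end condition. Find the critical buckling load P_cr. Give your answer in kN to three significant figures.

I = πd⁴/64 = π×23.4⁴/64 = 1.472×10^4 mm⁴
I = 1.472×10^4 mm⁴ = 1.472×10^-8 m⁴
Effective length L_e = K·L = 2 × 4.76 = 9.520 m
P_cr = π²EI / L_e² = π² × 70.7×10⁹ × 1.472×10^-8 / 9.520² = 113.3 N

P_cr ≈ 0.113 kN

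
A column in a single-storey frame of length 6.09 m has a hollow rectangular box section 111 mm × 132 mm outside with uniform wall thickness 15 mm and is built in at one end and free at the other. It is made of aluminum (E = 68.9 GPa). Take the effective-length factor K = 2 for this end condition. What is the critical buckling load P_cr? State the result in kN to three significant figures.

Inner dimensions: h_i = 132 − 2×15 = 102.0 mm, b_i = 111 − 2×15 = 81.00 mm
Weak-axis I_min = (h_o·b_o³ − h_i·b_i³)/12 with b_o = 111, b_i = 81.00 mm (shorter outer/inner sides).
I_min = (132×111³ − 102.0×81.00³)/12 = 1.053×10^7 mm⁴
I = 1.053×10^7 mm⁴ = 1.053×10^-5 m⁴
Effective length L_e = K·L = 2 × 6.09 = 12.18 m
P_cr = π²EI / L_e² = π² × 68.9×10⁹ × 1.053×10^-5 / 12.18² = 4.825×10^4 N

P_cr ≈ 48.3 kN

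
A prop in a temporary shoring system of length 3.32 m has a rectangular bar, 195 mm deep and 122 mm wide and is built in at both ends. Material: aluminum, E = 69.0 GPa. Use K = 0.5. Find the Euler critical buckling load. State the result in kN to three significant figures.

P_cr ≈ 7290 kN

Buckling occurs about the weak axis: I_min = h·b³/12 with b = 122 mm (the shorter side).
I_min = 195×122³/12 = 2.951×10^7 mm⁴
I = 2.951×10^7 mm⁴ = 2.951×10^-5 m⁴
Effective length L_e = K·L = 0.5 × 3.32 = 1.660 m
P_cr = π²EI / L_e² = π² × 69.0×10⁹ × 2.951×10^-5 / 1.660² = 7.292×10^6 N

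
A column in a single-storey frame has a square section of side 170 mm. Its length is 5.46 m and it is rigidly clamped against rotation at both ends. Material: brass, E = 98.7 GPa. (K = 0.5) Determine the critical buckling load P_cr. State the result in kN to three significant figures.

I = a⁴/12 = 170⁴/12 = 6.960×10^7 mm⁴
I = 6.960×10^7 mm⁴ = 6.960×10^-5 m⁴
Effective length L_e = K·L = 0.5 × 5.46 = 2.730 m
P_cr = π²EI / L_e² = π² × 98.7×10⁹ × 6.960×10^-5 / 2.730² = 9.097×10^6 N

P_cr ≈ 9100 kN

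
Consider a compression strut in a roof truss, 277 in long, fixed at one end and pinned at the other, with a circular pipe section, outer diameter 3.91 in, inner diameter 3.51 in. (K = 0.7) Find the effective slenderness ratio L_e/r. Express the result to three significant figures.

λ ≈ 148

d_o = 3.91 in, d_i = 3.51 in
I = π(d_o⁴ − d_i⁴)/64 = π(3.91⁴ − 3.510⁴)/64 = 4.022 in⁴
A = 2.331 in²;  r_min = √(I/A) = √(4.022/2.331) = 1.314 in
L_e = K·L = 0.7 × 277 = 193.9 in
λ = L_e / r_min = 193.90 / 1.314 = 148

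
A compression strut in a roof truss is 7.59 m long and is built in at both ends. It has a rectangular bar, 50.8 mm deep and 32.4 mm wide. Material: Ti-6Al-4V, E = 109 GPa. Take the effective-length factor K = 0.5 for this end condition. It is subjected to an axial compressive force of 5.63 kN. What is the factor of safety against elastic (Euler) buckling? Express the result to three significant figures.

n ≈ 1.91

Buckling occurs about the weak axis: I_min = h·b³/12 with b = 32.4 mm (the shorter side).
I_min = 50.8×32.4³/12 = 1.440×10^5 mm⁴
I = 1.440×10^5 mm⁴ = 1.440×10^-7 m⁴
Effective length L_e = K·L = 0.5 × 7.59 = 3.795 m
P_cr = π²EI / L_e² = π² × 109×10⁹ × 1.440×10^-7 / 3.795² = 1.076×10^4 N
Factor of safety n = P_cr / P = 10.755 / 5.63 = 1.91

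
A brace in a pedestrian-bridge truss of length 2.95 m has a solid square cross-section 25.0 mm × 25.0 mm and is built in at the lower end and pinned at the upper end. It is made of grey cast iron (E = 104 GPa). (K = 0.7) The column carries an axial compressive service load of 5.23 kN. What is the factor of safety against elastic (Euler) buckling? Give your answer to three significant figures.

n ≈ 1.50

I = a⁴/12 = 25.0⁴/12 = 3.255×10^4 mm⁴
I = 3.255×10^4 mm⁴ = 3.255×10^-8 m⁴
Effective length L_e = K·L = 0.7 × 2.95 = 2.065 m
P_cr = π²EI / L_e² = π² × 104×10⁹ × 3.255×10^-8 / 2.065² = 7.836×10^3 N
Factor of safety n = P_cr / P = 7.8356 / 5.23 = 1.50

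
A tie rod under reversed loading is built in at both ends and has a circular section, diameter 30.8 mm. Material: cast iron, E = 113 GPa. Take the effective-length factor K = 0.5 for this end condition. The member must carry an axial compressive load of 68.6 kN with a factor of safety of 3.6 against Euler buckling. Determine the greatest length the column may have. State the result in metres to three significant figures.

L_max ≈ 0.893 m

I = πd⁴/64 = π×30.8⁴/64 = 4.417×10^4 mm⁴
I = 4.417×10^-8 m⁴
Required critical load P_cr = n·P = 3.6 × 68.6 = 247.0 kN = 2.470×10^5 N
From P_cr = π²EI/(K·L)²:  L = (1/K)·√(π²EI/P_cr) = (1/0.5)·√(π²×1.13×10^11×4.417×10^-8/2.470×10^5)
L = 0.893 m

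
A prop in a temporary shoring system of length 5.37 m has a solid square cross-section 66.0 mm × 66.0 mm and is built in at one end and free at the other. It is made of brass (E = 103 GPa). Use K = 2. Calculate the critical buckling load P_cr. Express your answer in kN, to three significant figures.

I = a⁴/12 = 66.0⁴/12 = 1.581×10^6 mm⁴
I = 1.581×10^6 mm⁴ = 1.581×10^-6 m⁴
Effective length L_e = K·L = 2 × 5.37 = 10.74 m
P_cr = π²EI / L_e² = π² × 103×10⁹ × 1.581×10^-6 / 10.74² = 1.394×10^4 N

P_cr ≈ 13.9 kN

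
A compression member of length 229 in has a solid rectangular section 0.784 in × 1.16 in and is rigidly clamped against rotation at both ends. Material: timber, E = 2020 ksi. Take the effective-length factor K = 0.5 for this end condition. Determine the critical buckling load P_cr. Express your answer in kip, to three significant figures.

P_cr ≈ 0.0708 kip

Buckling occurs about the weak axis: I_min = h·b³/12 with b = 0.784 in (the shorter side).
I_min = 1.16×0.784³/12 = 4.658×10^-2 in⁴
Effective length L_e = K·L = 0.5 × 229 = 114.5 in
P_cr = π²EI / L_e² = π² × 2020×10³ × 4.658×10^-2 / 114.5² = 70.84 lb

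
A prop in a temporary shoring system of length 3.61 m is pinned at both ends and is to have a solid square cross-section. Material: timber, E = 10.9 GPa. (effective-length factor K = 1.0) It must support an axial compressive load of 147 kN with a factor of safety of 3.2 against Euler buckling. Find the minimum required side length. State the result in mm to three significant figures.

Required P_cr = n·P = 3.2 × 147 = 470.4 kN
L_e = K·L = 1 × 3.61 = 3.610 m
Required I = P_cr·L_e²/(π²E) = 4.704×10^5 × 3.610² / (π² × 1.09×10^10) = 5.698×10^-5 m⁴
I_req = 5.698×10^7 mm⁴
Solid square: I = a⁴/12  ⇒  a = (12I)^(1/4) = (12×5.698×10^7)^(1/4) = 162 mm

a ≈ 162 mm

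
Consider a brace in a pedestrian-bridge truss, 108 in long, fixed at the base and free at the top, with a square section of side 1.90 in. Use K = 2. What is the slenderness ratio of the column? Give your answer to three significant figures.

λ ≈ 394

For a square r = a/√12 = 1.90/√12 = 0.5485 in
L_e = K·L = 2 × 108 = 216.0 in
λ = L_e / r_min = 216.00 / 0.5485 = 394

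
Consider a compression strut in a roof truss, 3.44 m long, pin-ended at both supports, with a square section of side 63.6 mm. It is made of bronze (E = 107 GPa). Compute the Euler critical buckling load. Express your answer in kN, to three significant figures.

P_cr ≈ 122 kN

I = a⁴/12 = 63.6⁴/12 = 1.363×10^6 mm⁴
I = 1.363×10^6 mm⁴ = 1.363×10^-6 m⁴
Effective length L_e = K·L = 1 × 3.44 = 3.440 m
P_cr = π²EI / L_e² = π² × 107×10⁹ × 1.363×10^-6 / 3.440² = 1.217×10^5 N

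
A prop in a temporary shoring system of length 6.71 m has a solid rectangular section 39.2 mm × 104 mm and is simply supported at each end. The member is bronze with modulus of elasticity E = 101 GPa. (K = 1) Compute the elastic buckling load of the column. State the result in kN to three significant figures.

P_cr ≈ 11.6 kN

Buckling occurs about the weak axis: I_min = h·b³/12 with b = 39.2 mm (the shorter side).
I_min = 104×39.2³/12 = 5.220×10^5 mm⁴
I = 5.220×10^5 mm⁴ = 5.220×10^-7 m⁴
Effective length L_e = K·L = 1 × 6.71 = 6.710 m
P_cr = π²EI / L_e² = π² × 101×10⁹ × 5.220×10^-7 / 6.710² = 1.156×10^4 N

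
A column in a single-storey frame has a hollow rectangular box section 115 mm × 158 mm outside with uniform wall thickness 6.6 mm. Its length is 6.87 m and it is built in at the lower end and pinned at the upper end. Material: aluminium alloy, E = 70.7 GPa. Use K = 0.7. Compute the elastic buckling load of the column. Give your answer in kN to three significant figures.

P_cr ≈ 220 kN

Inner dimensions: h_i = 158 − 2×6.6 = 144.8 mm, b_i = 115 − 2×6.6 = 101.8 mm
Weak-axis I_min = (h_o·b_o³ − h_i·b_i³)/12 with b_o = 115, b_i = 101.8 mm (shorter outer/inner sides).
I_min = (158×115³ − 144.8×101.8³)/12 = 7.295×10^6 mm⁴
I = 7.295×10^6 mm⁴ = 7.295×10^-6 m⁴
Effective length L_e = K·L = 0.7 × 6.87 = 4.809 m
P_cr = π²EI / L_e² = π² × 70.7×10⁹ × 7.295×10^-6 / 4.809² = 2.201×10^5 N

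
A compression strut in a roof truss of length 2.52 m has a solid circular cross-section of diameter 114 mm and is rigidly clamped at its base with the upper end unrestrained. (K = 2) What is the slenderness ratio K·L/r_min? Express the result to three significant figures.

λ ≈ 177

I = πd⁴/64 = π×114⁴/64 = 8.291×10^6 mm⁴
A = 1.021×10^4 mm²;  r_min = √(I/A) = √(8.291×10^6/1.021×10^4) = 28.50 mm
L_e = K·L = 2 × 2.52 m = 5.040 m = 5040.0 mm
λ = L_e / r_min = 5040.0 / 28.50 = 177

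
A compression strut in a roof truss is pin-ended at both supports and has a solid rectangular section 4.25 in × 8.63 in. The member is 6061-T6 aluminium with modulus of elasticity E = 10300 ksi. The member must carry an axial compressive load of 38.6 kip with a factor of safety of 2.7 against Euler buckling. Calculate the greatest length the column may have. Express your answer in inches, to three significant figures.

Buckling occurs about the weak axis: I_min = h·b³/12 with b = 4.25 in (the shorter side).
I_min = 8.63×4.25³/12 = 55.21 in⁴
Required critical load P_cr = n·P = 2.7 × 38.6 = 104.2 kip = 1.042×10^5 lb
From P_cr = π²EI/(K·L)²:  L = (1/K)·√(π²EI/P_cr) = (1/1)·√(π²×1.03×10^7×55.21/1.042×10^5)
L = 232 in

L_max ≈ 232 in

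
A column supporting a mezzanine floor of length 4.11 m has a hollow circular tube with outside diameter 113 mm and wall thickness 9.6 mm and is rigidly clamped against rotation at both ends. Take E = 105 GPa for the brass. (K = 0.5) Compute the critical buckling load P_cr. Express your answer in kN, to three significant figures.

Inner diameter d_i = 113 − 2×9.6 = 93.80 mm
I = π(d_o⁴ − d_i⁴)/64 = π(113⁴ − 93.80⁴)/64 = 4.204×10^6 mm⁴
I = 4.204×10^6 mm⁴ = 4.204×10^-6 m⁴
Effective length L_e = K·L = 0.5 × 4.11 = 2.055 m
P_cr = π²EI / L_e² = π² × 105×10⁹ × 4.204×10^-6 / 2.055² = 1.032×10^6 N

P_cr ≈ 1030 kN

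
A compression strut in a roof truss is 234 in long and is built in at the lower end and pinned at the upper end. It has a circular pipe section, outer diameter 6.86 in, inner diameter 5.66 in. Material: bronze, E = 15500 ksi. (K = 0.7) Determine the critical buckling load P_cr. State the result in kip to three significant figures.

d_o = 6.86 in, d_i = 5.66 in
I = π(d_o⁴ − d_i⁴)/64 = π(6.86⁴ − 5.660⁴)/64 = 58.33 in⁴
Effective length L_e = K·L = 0.7 × 234 = 163.8 in
P_cr = π²EI / L_e² = π² × 15500×10³ × 58.33 / 163.8² = 3.326×10^5 lb

P_cr ≈ 333 kip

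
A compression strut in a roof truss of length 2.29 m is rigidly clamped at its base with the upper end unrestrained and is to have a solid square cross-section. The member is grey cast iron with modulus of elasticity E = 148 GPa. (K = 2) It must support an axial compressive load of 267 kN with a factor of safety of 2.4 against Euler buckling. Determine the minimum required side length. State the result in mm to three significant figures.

Required P_cr = n·P = 2.4 × 267 = 640.8 kN
L_e = K·L = 2 × 2.29 = 4.580 m
Required I = P_cr·L_e²/(π²E) = 6.408×10^5 × 4.580² / (π² × 1.48×10^11) = 9.202×10^-6 m⁴
I_req = 9.202×10^6 mm⁴
Solid square: I = a⁴/12  ⇒  a = (12I)^(1/4) = (12×9.202×10^6)^(1/4) = 103 mm

a ≈ 103 mm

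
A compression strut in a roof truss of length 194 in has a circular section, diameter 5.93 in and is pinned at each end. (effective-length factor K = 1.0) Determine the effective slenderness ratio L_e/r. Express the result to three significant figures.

λ ≈ 131

For a solid circle r = d/4 = 5.93/4 = 1.482 in
L_e = K·L = 1 × 194 = 194.0 in
λ = L_e / r_min = 194.00 / 1.482 = 131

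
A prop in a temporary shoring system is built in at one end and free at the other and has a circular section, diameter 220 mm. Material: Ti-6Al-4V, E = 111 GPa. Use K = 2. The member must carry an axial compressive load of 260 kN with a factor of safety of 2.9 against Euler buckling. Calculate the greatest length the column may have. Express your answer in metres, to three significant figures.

I = πd⁴/64 = π×220⁴/64 = 1.150×10^8 mm⁴
I = 1.150×10^-4 m⁴
Required critical load P_cr = n·P = 2.9 × 260 = 754.0 kN = 7.540×10^5 N
From P_cr = π²EI/(K·L)²:  L = (1/K)·√(π²EI/P_cr) = (1/2)·√(π²×1.11×10^11×1.150×10^-4/7.540×10^5)
L = 6.46 m

L_max ≈ 6.46 m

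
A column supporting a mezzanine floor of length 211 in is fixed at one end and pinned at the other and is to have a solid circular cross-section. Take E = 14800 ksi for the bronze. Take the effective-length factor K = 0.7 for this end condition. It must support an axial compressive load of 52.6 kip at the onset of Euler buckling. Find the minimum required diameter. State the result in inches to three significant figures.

L_e = K·L = 0.7 × 211 = 147.7 in
Required I = P_cr·L_e²/(π²E) = 5.260×10^4 × 147.7² / (π² × 1.48×10^7) = 7.856 in⁴
Solid circle: I = πd⁴/64  ⇒  d = (64I/π)^(1/4) = (64×7.856/π)^(1/4) = 3.56 in

d ≈ 3.56 in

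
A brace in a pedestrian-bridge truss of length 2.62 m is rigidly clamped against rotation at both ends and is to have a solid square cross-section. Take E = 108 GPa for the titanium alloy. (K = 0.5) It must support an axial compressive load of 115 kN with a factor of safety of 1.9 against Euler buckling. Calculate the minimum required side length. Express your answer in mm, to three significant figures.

Required P_cr = n·P = 1.9 × 115 = 218.5 kN
L_e = K·L = 0.5 × 2.62 = 1.310 m
Required I = P_cr·L_e²/(π²E) = 2.185×10^5 × 1.310² / (π² × 1.08×10^11) = 3.518×10^-7 m⁴
I_req = 3.518×10^5 mm⁴
Solid square: I = a⁴/12  ⇒  a = (12I)^(1/4) = (12×3.518×10^5)^(1/4) = 45.3 mm

a ≈ 45.3 mm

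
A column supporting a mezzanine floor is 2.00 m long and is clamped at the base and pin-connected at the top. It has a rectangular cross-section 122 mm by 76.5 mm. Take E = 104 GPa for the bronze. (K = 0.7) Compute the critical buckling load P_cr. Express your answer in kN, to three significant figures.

Buckling occurs about the weak axis: I_min = h·b³/12 with b = 76.5 mm (the shorter side).
I_min = 122×76.5³/12 = 4.552×10^6 mm⁴
I = 4.552×10^6 mm⁴ = 4.552×10^-6 m⁴
Effective length L_e = K·L = 0.7 × 2.00 = 1.400 m
P_cr = π²EI / L_e² = π² × 104×10⁹ × 4.552×10^-6 / 1.400² = 2.384×10^6 N

P_cr ≈ 2380 kN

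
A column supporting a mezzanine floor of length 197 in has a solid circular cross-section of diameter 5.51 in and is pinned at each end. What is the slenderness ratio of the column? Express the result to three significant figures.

λ ≈ 143

For a solid circle r = d/4 = 5.51/4 = 1.378 in
L_e = K·L = 1 × 197 = 197.0 in
λ = L_e / r_min = 197.00 / 1.378 = 143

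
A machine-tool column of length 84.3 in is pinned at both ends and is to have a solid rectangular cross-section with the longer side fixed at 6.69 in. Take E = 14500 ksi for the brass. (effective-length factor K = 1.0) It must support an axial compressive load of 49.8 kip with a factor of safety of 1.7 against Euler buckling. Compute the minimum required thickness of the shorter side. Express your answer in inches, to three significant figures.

b ≈ 1.96 in

Required P_cr = n·P = 1.7 × 49.8 = 84.66 kip
L_e = K·L = 1 × 84.3 = 84.30 in
Required I = P_cr·L_e²/(π²E) = 8.466×10^4 × 84.30² / (π² × 1.45×10^7) = 4.204 in⁴
Rectangle, weak axis: I_min = h·b³/12 with h = 6.69 in fixed  ⇒  b = (12I/h)^(1/3) = 1.96 in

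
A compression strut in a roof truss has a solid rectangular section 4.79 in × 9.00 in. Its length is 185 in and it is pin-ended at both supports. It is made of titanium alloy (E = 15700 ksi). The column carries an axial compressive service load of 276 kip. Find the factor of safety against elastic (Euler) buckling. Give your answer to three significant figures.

n ≈ 1.35

Buckling occurs about the weak axis: I_min = h·b³/12 with b = 4.79 in (the shorter side).
I_min = 9.00×4.79³/12 = 82.43 in⁴
Effective length L_e = K·L = 1 × 185 = 185.0 in
P_cr = π²EI / L_e² = π² × 15700×10³ × 82.43 / 185.0² = 3.732×10^5 lb
Factor of safety n = P_cr / P = 373.18 / 276 = 1.35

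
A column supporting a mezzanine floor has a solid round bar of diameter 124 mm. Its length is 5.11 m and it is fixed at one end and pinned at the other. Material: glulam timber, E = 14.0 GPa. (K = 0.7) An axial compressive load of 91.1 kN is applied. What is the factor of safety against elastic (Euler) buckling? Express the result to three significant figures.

n ≈ 1.38

I = πd⁴/64 = π×124⁴/64 = 1.161×10^7 mm⁴
I = 1.161×10^7 mm⁴ = 1.161×10^-5 m⁴
Effective length L_e = K·L = 0.7 × 5.11 = 3.577 m
P_cr = π²EI / L_e² = π² × 14.0×10⁹ × 1.161×10^-5 / 3.577² = 1.253×10^5 N
Factor of safety n = P_cr / P = 125.33 / 91.1 = 1.38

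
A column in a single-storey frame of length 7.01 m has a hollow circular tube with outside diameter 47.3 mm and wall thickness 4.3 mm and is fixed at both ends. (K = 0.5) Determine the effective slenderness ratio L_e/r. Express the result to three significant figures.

λ ≈ 229

Inner diameter d_i = 47.3 − 2×4.3 = 38.70 mm
I = π(d_o⁴ − d_i⁴)/64 = π(47.3⁴ − 38.70⁴)/64 = 1.356×10^5 mm⁴
A = 580.9 mm²;  r_min = √(I/A) = √(1.356×10^5/580.9) = 15.28 mm
L_e = K·L = 0.5 × 7.01 m = 3.505 m = 3505.0 mm
λ = L_e / r_min = 3505.0 / 15.28 = 229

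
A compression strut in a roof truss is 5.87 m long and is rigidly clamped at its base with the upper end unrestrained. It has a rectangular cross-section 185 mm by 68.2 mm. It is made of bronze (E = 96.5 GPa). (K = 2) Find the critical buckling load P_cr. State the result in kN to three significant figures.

P_cr ≈ 33.8 kN

Buckling occurs about the weak axis: I_min = h·b³/12 with b = 68.2 mm (the shorter side).
I_min = 185×68.2³/12 = 4.890×10^6 mm⁴
I = 4.890×10^6 mm⁴ = 4.890×10^-6 m⁴
Effective length L_e = K·L = 2 × 5.87 = 11.74 m
P_cr = π²EI / L_e² = π² × 96.5×10⁹ × 4.890×10^-6 / 11.74² = 3.379×10^4 N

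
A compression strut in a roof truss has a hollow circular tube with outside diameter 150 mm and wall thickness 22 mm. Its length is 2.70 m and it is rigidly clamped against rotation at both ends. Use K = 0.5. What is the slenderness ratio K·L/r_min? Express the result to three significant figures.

λ ≈ 29.4

Inner diameter d_i = 150 − 2×22 = 106.0 mm
I = π(d_o⁴ − d_i⁴)/64 = π(150⁴ − 106.0⁴)/64 = 1.865×10^7 mm⁴
A = 8.847×10^3 mm²;  r_min = √(I/A) = √(1.865×10^7/8.847×10^3) = 45.92 mm
L_e = K·L = 0.5 × 2.70 m = 1.350 m = 1350.0 mm
λ = L_e / r_min = 1350.0 / 45.92 = 29.4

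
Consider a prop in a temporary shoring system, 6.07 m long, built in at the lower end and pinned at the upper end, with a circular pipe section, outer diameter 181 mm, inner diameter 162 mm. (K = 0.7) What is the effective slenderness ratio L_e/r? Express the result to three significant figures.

λ ≈ 70.0

d_o = 181 mm, d_i = 162 mm
I = π(d_o⁴ − d_i⁴)/64 = π(181⁴ − 162.0⁴)/64 = 1.888×10^7 mm⁴
A = 5.118×10^3 mm²;  r_min = √(I/A) = √(1.888×10^7/5.118×10^3) = 60.73 mm
L_e = K·L = 0.7 × 6.07 m = 4.249 m = 4249.0 mm
λ = L_e / r_min = 4249.0 / 60.73 = 70.0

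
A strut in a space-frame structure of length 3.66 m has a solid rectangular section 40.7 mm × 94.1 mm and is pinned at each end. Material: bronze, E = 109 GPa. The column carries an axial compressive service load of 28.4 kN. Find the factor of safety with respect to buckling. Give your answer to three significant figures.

n ≈ 1.49

Buckling occurs about the weak axis: I_min = h·b³/12 with b = 40.7 mm (the shorter side).
I_min = 94.1×40.7³/12 = 5.287×10^5 mm⁴
I = 5.287×10^5 mm⁴ = 5.287×10^-7 m⁴
Effective length L_e = K·L = 1 × 3.66 = 3.660 m
P_cr = π²EI / L_e² = π² × 109×10⁹ × 5.287×10^-7 / 3.660² = 4.246×10^4 N
Factor of safety n = P_cr / P = 42.458 / 28.4 = 1.49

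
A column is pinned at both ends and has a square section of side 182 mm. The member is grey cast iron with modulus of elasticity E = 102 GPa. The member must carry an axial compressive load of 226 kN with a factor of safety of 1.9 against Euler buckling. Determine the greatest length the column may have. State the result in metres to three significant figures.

I = a⁴/12 = 182⁴/12 = 9.143×10^7 mm⁴
I = 9.143×10^-5 m⁴
Required critical load P_cr = n·P = 1.9 × 226 = 429.4 kN = 4.294×10^5 N
From P_cr = π²EI/(K·L)²:  L = (1/K)·√(π²EI/P_cr) = (1/1)·√(π²×1.02×10^11×9.143×10^-5/4.294×10^5)
L = 14.6 m

L_max ≈ 14.6 m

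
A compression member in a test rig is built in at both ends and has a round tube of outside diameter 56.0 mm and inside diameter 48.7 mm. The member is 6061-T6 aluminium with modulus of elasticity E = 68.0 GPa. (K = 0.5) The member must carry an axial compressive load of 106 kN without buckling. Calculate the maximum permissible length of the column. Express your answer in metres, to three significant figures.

L_max ≈ 2.29 m

d_o = 56.0 mm, d_i = 48.7 mm
I = π(d_o⁴ − d_i⁴)/64 = π(56.0⁴ − 48.70⁴)/64 = 2.066×10^5 mm⁴
I = 2.066×10^-7 m⁴
At the buckling limit P_cr = P = 1.060×10^5 N
From P_cr = π²EI/(K·L)²:  L = (1/K)·√(π²EI/P_cr) = (1/0.5)·√(π²×6.80×10^10×2.066×10^-7/1.060×10^5)
L = 2.29 m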